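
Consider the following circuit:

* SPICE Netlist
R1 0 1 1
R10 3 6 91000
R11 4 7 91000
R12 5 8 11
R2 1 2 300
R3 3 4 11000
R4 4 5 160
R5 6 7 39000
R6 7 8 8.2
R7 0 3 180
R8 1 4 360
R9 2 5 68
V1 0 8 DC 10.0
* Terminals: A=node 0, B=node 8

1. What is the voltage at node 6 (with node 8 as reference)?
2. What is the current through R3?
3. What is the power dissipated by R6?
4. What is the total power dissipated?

Nodal analysis, taking node 8 as the 0 V reference.
Source V1 fixes V_0 = 10 V.
KCL at each unknown node (sum of currents leaving = 0; resistances in Ω):
  Node 1: (V_1 - 10)/1 + (V_1 - V_2)/300 + (V_1 - V_4)/360 = 0
  Node 2: (V_2 - V_1)/300 + (V_2 - V_5)/68 = 0
  Node 3: (V_3 - V_4)/11000 + (V_3 - 10)/180 + (V_3 - V_6)/91000 = 0
  Node 4: (V_4 - V_3)/11000 + (V_4 - V_5)/160 + (V_4 - V_1)/360 + (V_4 - V_7)/91000 = 0
  Node 5: (V_5 - V_4)/160 + (V_5 - V_2)/68 + (V_5 - 0)/11 = 0
  Node 6: (V_6 - V_7)/39000 + (V_6 - V_3)/91000 = 0
  Node 7: (V_7 - V_6)/39000 + (V_7 - 0)/8.2 + (V_7 - V_4)/91000 = 0
Collecting terms (coefficients in siemens):
  1.006·V_1 - 0.003333·V_2 - 0.002778·V_4 = 10
  0.01804·V_2 - 0.003333·V_1 - 0.01471·V_5 = 0
  0.005657·V_3 - 0.00009091·V_4 - 0.00001099·V_6 = 0.05556
  0.00913·V_4 - 0.002778·V_1 - 0.00009091·V_3 - 0.00625·V_5 - 0.00001099·V_7 = 0
  0.1119·V_5 - 0.01471·V_2 - 0.00625·V_4 = 0
  0.00003663·V_6 - 0.00001099·V_3 - 0.00002564·V_7 = 0
  0.122·V_7 - 0.00001099·V_4 - 0.00002564·V_6 = 0
Solving these 7 simultaneous equations (Gaussian elimination) gives:
  V_1 = 9.956 V, V_2 = 2.237 V, V_3 = 9.881 V, V_4 = 3.461 V
  V_5 = 0.4875 V, V_6 = 2.965 V, V_7 = 0.000935 V
Part 1:
  Read off the nodal solution: V_6 = 2.965 V
Part 2:
  I_R3 = (V_3 - V_4)/R3 = (9.881 - 3.461)/11000 = 0.0005836 A
  Magnitude: I_R3 = 0.0005836 A
Part 3:
  I_R6 = (V_7 - V_8)/R6 = (0.000935 - 0)/8.2 = 0.000114 A
  P_R6 = I_R6² × R6 = (0.000114)² × 8.2 = 0.0000001066 W
Part 4:
  Power in each resistor, P = (ΔV)²/R:
    P_R1 = (10 - 9.956)²/1 = 0.001916 W
    P_R2 = (9.956 - 2.237)²/300 = 0.1986 W
    P_R3 = (9.881 - 3.461)²/11000 = 0.003747 W
    P_R4 = (3.461 - 0.4875)²/160 = 0.05528 W
    P_R5 = (2.965 - 0.000935)²/39000 = 0.0002253 W
    P_R6 = (0.000935 - 0)²/8.2 = 0.0000001066 W
    P_R7 = (10 - 9.881)²/180 = 0.00007832 W
    P_R8 = (9.956 - 3.461)²/360 = 0.1172 W
    P_R9 = (2.237 - 0.4875)²/68 = 0.04502 W
    P_R10 = (9.881 - 2.965)²/91000 = 0.0005257 W
    P_R11 = (3.461 - 0.000935)²/91000 = 0.0001316 W
    P_R12 = (0.4875 - 0)²/11 = 0.0216 W
  P_total = P_R1 + P_R2 + P_R3 + P_R4 + P_R5 + P_R6 + P_R7 + P_R8 + P_R9 + P_R10 + P_R11 + P_R12 = 0.4443 W

Final answers:
1. V_6 = 2.965 V
2. I_R3 = 0.0005836 A
3. P_R6 = 1.066e-07 W
4. P_total = 0.4443 W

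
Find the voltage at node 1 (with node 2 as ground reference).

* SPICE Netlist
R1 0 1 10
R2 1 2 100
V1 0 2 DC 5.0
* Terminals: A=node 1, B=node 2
Nodal analysis, taking node 2 as the 0 V reference.
Source V1 fixes V_0 = 5 V.
KCL at each unknown node (sum of currents leaving = 0; resistances in Ω):
  Node 1: (V_1 - 5)/10 + (V_1 - 0)/100 = 0
Collecting terms: 0.11 × V_1 = 0.5  =>  V_1 = 4.545 V
The requested potential is V_1 = 4.545 V.

Final answer: V_1 = 4.545 V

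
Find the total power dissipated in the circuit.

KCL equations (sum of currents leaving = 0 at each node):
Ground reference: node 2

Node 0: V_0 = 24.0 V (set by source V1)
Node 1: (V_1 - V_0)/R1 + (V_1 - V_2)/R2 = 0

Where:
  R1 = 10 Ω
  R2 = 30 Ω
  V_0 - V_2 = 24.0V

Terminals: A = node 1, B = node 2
Nodal analysis, taking node 2 as the 0 V reference.
Source V1 fixes V_0 = 24 V.
KCL at each unknown node (sum of currents leaving = 0; resistances in Ω):
  Node 1: (V_1 - 24)/10 + (V_1 - 0)/30 = 0
Collecting terms: 0.1333 × V_1 = 2.4  =>  V_1 = 18 V
Power in each resistor, P = (ΔV)²/R:
  P_R1 = (24 - 18)²/10 = 3.6 W
  P_R2 = (18 - 0)²/30 = 10.8 W
P_total = P_R1 + P_R2 = 14.4 W

Final answer: 14.4 W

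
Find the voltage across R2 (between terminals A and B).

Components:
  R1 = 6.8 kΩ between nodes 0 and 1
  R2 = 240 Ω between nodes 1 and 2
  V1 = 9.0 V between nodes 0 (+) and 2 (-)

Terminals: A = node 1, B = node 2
R1 and R2 are in series across V1 (node 0 → node 1 → node 2), and the output A–B is taken across R2, so this is a voltage divider.
Series current: I = V1/(R1 + R2) = 9/(6800 + 240) = 9/7040 = 0.001278 A
V_R2 = I × R2 = V1 × R2/(R1 + R2) = 9 × 240/7040 = 0.3068 V

Final answer: 0.3068 V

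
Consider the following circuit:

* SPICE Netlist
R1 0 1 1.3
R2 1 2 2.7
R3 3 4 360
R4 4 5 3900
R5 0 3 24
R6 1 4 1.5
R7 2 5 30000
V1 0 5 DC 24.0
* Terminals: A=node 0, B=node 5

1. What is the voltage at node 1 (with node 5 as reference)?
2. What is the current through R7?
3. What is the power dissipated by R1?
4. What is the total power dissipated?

Nodal analysis, taking node 5 as the 0 V reference.
Source V1 fixes V_0 = 24 V.
KCL at each unknown node (sum of currents leaving = 0; resistances in Ω):
  Node 1: (V_1 - 24)/1.3 + (V_1 - V_2)/2.7 + (V_1 - V_4)/1.5 = 0
  Node 2: (V_2 - V_1)/2.7 + (V_2 - 0)/30000 = 0
  Node 3: (V_3 - V_4)/360 + (V_3 - 24)/24 = 0
  Node 4: (V_4 - V_3)/360 + (V_4 - 0)/3900 + (V_4 - V_1)/1.5 = 0
Collecting terms (coefficients in siemens):
  1.806·V_1 - 0.3704·V_2 - 0.6667·V_4 = 18.46
  0.3704·V_2 - 0.3704·V_1 = 0
  0.04444·V_3 - 0.002778·V_4 = 1
  0.6697·V_4 - 0.6667·V_1 - 0.002778·V_3 = 0
Solving these 4 simultaneous equations (Gaussian elimination) gives:
  V_1 = 23.99 V, V_2 = 23.99 V, V_3 = 24 V, V_4 = 23.98 V
Part 1:
  Read off the nodal solution: V_1 = 23.99 V
Part 2:
  I_R7 = (V_2 - V_5)/R7 = (23.99 - 0)/30000 = 0.0007996 A
  Magnitude: I_R7 = 0.0007996 A
Part 3:
  I_R1 = (V_0 - V_1)/R1 = (24 - 23.99)/1.3 = 0.006902 A
  P_R1 = I_R1² × R1 = (0.006902)² × 1.3 = 0.00006192 W
Part 4:
  Power in each resistor, P = (ΔV)²/R:
    P_R1 = (24 - 23.99)²/1.3 = 0.00006192 W
    P_R2 = (23.99 - 23.99)²/2.7 = 0.000001726 W
    P_R3 = (24 - 23.98)²/360 = 0.000000802 W
    P_R4 = (23.98 - 0)²/3900 = 0.1475 W
    P_R5 = (24 - 24)²/24 = 0.00000005347 W
    P_R6 = (23.99 - 23.98)²/1.5 = 0.00005585 W
    P_R7 = (23.99 - 0)²/30000 = 0.01918 W
  P_total = P_R1 + P_R2 + P_R3 + P_R4 + P_R5 + P_R6 + P_R7 = 0.1668 W

Final answers:
1. V_1 = 23.99 V
2. I_R7 = 0.0007996 A
3. P_R1 = 6.192e-05 W
4. P_total = 0.1668 W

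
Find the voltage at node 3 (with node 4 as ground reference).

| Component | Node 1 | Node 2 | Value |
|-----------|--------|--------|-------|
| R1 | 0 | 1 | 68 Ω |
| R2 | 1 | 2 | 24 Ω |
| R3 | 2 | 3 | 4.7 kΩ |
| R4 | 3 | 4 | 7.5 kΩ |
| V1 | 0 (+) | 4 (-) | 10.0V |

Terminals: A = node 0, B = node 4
Nodal analysis, taking node 4 as the 0 V reference.
Source V1 fixes V_0 = 10 V.
KCL at each unknown node (sum of currents leaving = 0; resistances in Ω):
  Node 1: (V_1 - 10)/68 + (V_1 - V_2)/24 = 0
  Node 2: (V_2 - V_1)/24 + (V_2 - V_3)/4700 = 0
  Node 3: (V_3 - V_2)/4700 + (V_3 - 0)/7500 = 0
Collecting terms (coefficients in siemens):
  0.05637·V_1 - 0.04167·V_2 = 0.1471
  0.04188·V_2 - 0.04167·V_1 - 0.0002128·V_3 = 0
  0.0003461·V_3 - 0.0002128·V_2 = 0
Solving these 3 simultaneous equations (Gaussian elimination) gives:
  V_1 = 9.945 V, V_2 = 9.925 V, V_3 = 6.102 V
The requested potential is V_3 = 6.102 V.

Final answer: V_3 = 6.102 V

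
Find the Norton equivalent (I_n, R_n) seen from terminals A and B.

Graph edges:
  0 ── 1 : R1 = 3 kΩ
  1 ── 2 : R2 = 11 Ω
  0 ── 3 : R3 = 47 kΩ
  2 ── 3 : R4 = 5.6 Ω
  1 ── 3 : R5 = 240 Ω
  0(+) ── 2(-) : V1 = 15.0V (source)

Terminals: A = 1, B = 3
Find the Thévenin equivalent first; then I_n = V_th/R_th and R_n = R_th.
Step 1 — V_th is the open-circuit voltage V_A - V_B (nothing connected across the terminals).
Nodal analysis, taking node 2 as the 0 V reference.
Source V1 fixes V_0 = 15 V.
KCL at each unknown node (sum of currents leaving = 0; resistances in Ω):
  Node 1: (V_1 - 15)/3000 + (V_1 - 0)/11 + (V_1 - V_3)/240 = 0
  Node 3: (V_3 - 15)/47000 + (V_3 - 0)/5.6 + (V_3 - V_1)/240 = 0
Collecting terms (coefficients in siemens):
  0.09541·V_1 - 0.004167·V_3 = 0.005
  0.1828·V_3 - 0.004167·V_1 = 0.0003191
Determinant D = (0.09541)(0.1828) - (-0.004167)(-0.004167) = 0.01742
V_1 = [(0.005)(0.1828) - (-0.004167)(0.0003191)]/D = 0.05253 V
V_3 = [(0.09541)(0.0003191) - (0.005)(-0.004167)]/D = 0.002944 V
V_th = V_1 - V_3 = 0.05253 - 0.002944 = 0.04959 V
Step 2 — R_th: zero the source — replace V1 by a short circuit (node 2 merges into node 0) — and find the resistance seen between A (node 1) and B (node 3).
Reduce the network between node 1 (A) and node 3 (B) by series/parallel combination:
  Rp1 = R1 ‖ R2 (parallel, both between nodes 0 and 1) = 1/(1/3000 + 1/11) = 10.96 Ω
  Rp2 = R3 ‖ R4 (parallel, both between nodes 0 and 3) = 1/(1/47000 + 1/5.6) = 5.599 Ω
  Rs1 = Rp1 + Rp2 (series, joined only at node 0) = 10.96 + 5.599 = 16.56 Ω
  Rp3 = R5 ‖ Rs1 (parallel, both between nodes 1 and 3) = 1/(1/240 + 1/16.56) = 15.49 Ω
R_th = 15.49 Ω
I_n = V_th/R_th = 0.04959/15.49 = 0.003201 A, and R_n = R_th = 15.49 Ω

Final answer: I_n = 0.003201 A, R_n = 15.49 Ω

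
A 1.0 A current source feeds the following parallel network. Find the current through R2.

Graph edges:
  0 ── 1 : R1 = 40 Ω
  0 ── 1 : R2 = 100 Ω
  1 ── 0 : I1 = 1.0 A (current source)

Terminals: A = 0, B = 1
All resistors sit directly between nodes 0 and 1, so they are in parallel and share one voltage V; the full source current 1 A splits among them.
1/R_par = 1/40 + 1/100 = 0.035 S  =>  R_par = 28.57 Ω
V = I × R_par = 1 × 28.57 = 28.57 V
I_R2 = V/R2 = 28.57/100 = 0.2857 A

Final answer: 0.2857 A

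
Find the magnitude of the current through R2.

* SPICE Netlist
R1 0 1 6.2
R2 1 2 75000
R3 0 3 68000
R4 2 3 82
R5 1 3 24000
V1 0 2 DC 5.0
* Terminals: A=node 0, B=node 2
Nodal analysis, taking node 2 as the 0 V reference.
Source V1 fixes V_0 = 5 V.
KCL at each unknown node (sum of currents leaving = 0; resistances in Ω):
  Node 1: (V_1 - 5)/6.2 + (V_1 - 0)/75000 + (V_1 - V_3)/24000 = 0
  Node 3: (V_3 - 5)/68000 + (V_3 - 0)/82 + (V_3 - V_1)/24000 = 0
Collecting terms (coefficients in siemens):
  0.1613·V_1 - 0.00004167·V_3 = 0.8065
  0.01225·V_3 - 0.00004167·V_1 = 0.00007353
Determinant D = (0.1613)(0.01225) - (-0.00004167)(-0.00004167) = 0.001977
V_1 = [(0.8065)(0.01225) - (-0.00004167)(0.00007353)]/D = 4.998 V
V_3 = [(0.1613)(0.00007353) - (0.8065)(-0.00004167)]/D = 0.023 V
I_R2 = (V_1 - V_2)/R2 = (4.998 - 0)/75000 = 0.00006664 A
|I_R2| = 0.00006664 A

Final answer: |I_R2| = 6.664e-05 A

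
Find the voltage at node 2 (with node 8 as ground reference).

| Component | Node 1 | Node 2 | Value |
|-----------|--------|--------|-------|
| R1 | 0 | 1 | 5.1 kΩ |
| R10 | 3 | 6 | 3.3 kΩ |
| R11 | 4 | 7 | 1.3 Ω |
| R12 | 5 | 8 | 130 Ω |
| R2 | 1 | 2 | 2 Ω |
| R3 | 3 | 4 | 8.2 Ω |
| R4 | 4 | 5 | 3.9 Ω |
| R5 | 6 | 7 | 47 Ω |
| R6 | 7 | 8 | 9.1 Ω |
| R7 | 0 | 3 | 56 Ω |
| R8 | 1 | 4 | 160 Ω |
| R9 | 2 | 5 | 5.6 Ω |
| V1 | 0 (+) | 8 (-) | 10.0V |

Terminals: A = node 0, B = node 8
Nodal analysis, taking node 8 as the 0 V reference.
Source V1 fixes V_0 = 10 V.
KCL at each unknown node (sum of currents leaving = 0; resistances in Ω):
  Node 1: (V_1 - 10)/5100 + (V_1 - V_2)/2 + (V_1 - V_4)/160 = 0
  Node 2: (V_2 - V_1)/2 + (V_2 - V_5)/5.6 = 0
  Node 3: (V_3 - V_4)/8.2 + (V_3 - 10)/56 + (V_3 - V_6)/3300 = 0
  Node 4: (V_4 - V_3)/8.2 + (V_4 - V_5)/3.9 + (V_4 - V_1)/160 + (V_4 - V_7)/1.3 = 0
  Node 5: (V_5 - V_4)/3.9 + (V_5 - V_2)/5.6 + (V_5 - 0)/130 = 0
  Node 6: (V_6 - V_7)/47 + (V_6 - V_3)/3300 = 0
  Node 7: (V_7 - V_6)/47 + (V_7 - 0)/9.1 + (V_7 - V_4)/1.3 = 0
Collecting terms (coefficients in siemens):
  0.5064·V_1 - 0.5·V_2 - 0.00625·V_4 = 0.001961
  0.6786·V_2 - 0.5·V_1 - 0.1786·V_5 = 0
  0.1401·V_3 - 0.122·V_4 - 0.000303·V_6 = 0.1786
  1.154·V_4 - 0.00625·V_1 - 0.122·V_3 - 0.2564·V_5 - 0.7692·V_7 = 0
  0.4427·V_5 - 0.1786·V_2 - 0.2564·V_4 = 0
  0.02158·V_6 - 0.000303·V_3 - 0.02128·V_7 = 0
  0.9004·V_7 - 0.7692·V_4 - 0.02128·V_6 = 0
Solving these 7 simultaneous equations (Gaussian elimination) gives:
  V_1 = 1.303 V, V_2 = 1.299 V, V_3 = 2.426 V, V_4 = 1.321 V
  V_5 = 1.289 V, V_6 = 1.174 V, V_7 = 1.156 V
The requested potential is V_2 = 1.299 V.

Final answer: V_2 = 1.299 V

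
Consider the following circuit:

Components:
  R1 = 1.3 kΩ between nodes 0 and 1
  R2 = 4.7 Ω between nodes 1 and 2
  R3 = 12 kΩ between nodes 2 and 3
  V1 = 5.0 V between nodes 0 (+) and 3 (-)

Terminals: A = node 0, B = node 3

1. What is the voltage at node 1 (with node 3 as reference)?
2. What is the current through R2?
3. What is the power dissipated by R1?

Nodal analysis, taking node 3 as the 0 V reference.
Source V1 fixes V_0 = 5 V.
KCL at each unknown node (sum of currents leaving = 0; resistances in Ω):
  Node 1: (V_1 - 5)/1300 + (V_1 - V_2)/4.7 = 0
  Node 2: (V_2 - V_1)/4.7 + (V_2 - 0)/12000 = 0
Collecting terms (coefficients in siemens):
  0.2135·V_1 - 0.2128·V_2 = 0.003846
  0.2128·V_2 - 0.2128·V_1 = 0
Determinant D = (0.2135)(0.2128) - (-0.2128)(-0.2128) = 0.0001815
V_1 = [(0.003846)(0.2128) - (-0.2128)(0)]/D = 4.511 V
V_2 = [(0.2135)(0) - (0.003846)(-0.2128)]/D = 4.51 V
Part 1:
  Read off the nodal solution: V_1 = 4.511 V
Part 2:
  I_R2 = (V_1 - V_2)/R2 = (4.511 - 4.51)/4.7 = 0.0003758 A
  Magnitude: I_R2 = 0.0003758 A
Part 3:
  I_R1 = (V_0 - V_1)/R1 = (5 - 4.511)/1300 = 0.0003758 A
  P_R1 = I_R1² × R1 = (0.0003758)² × 1300 = 0.0001836 W

Final answers:
1. V_1 = 4.511 V
2. I_R2 = 0.0003758 A
3. P_R1 = 0.0001836 W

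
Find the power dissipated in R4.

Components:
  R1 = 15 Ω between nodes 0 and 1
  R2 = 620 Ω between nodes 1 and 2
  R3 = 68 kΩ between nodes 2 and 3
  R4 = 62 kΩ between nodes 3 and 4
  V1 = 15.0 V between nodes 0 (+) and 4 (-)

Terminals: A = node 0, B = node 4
Nodal analysis, taking node 4 as the 0 V reference.
Source V1 fixes V_0 = 15 V.
KCL at each unknown node (sum of currents leaving = 0; resistances in Ω):
  Node 1: (V_1 - 15)/15 + (V_1 - V_2)/620 = 0
  Node 2: (V_2 - V_1)/620 + (V_2 - V_3)/68000 = 0
  Node 3: (V_3 - V_2)/68000 + (V_3 - 0)/62000 = 0
Collecting terms (coefficients in siemens):
  0.06828·V_1 - 0.001613·V_2 = 1
  0.001628·V_2 - 0.001613·V_1 - 0.00001471·V_3 = 0
  0.00003083·V_3 - 0.00001471·V_2 = 0
Solving these 3 simultaneous equations (Gaussian elimination) gives:
  V_1 = 15 V, V_2 = 14.93 V, V_3 = 7.119 V
I_R4 = (V_3 - V_4)/R4 = (7.119 - 0)/62000 = 0.0001148 A
P_R4 = I_R4² × R4 = (0.0001148)² × 62000 = 0.0008174 W

Final answer: 0.0008174 W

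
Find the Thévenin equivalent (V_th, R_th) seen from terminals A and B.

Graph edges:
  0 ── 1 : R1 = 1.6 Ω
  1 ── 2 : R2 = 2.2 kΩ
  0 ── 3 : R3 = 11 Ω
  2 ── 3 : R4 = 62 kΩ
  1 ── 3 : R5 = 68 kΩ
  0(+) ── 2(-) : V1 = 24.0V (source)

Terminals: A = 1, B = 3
Step 1 — V_th is the open-circuit voltage V_A - V_B (nothing connected across the terminals).
Nodal analysis, taking node 2 as the 0 V reference.
Source V1 fixes V_0 = 24 V.
KCL at each unknown node (sum of currents leaving = 0; resistances in Ω):
  Node 1: (V_1 - 24)/1.6 + (V_1 - 0)/2200 + (V_1 - V_3)/68000 = 0
  Node 3: (V_3 - 24)/11 + (V_3 - 0)/62000 + (V_3 - V_1)/68000 = 0
Collecting terms (coefficients in siemens):
  0.6255·V_1 - 0.00001471·V_3 = 15
  0.09094·V_3 - 0.00001471·V_1 = 2.182
Determinant D = (0.6255)(0.09094) - (-0.00001471)(-0.00001471) = 0.05688
V_1 = [(15)(0.09094) - (-0.00001471)(2.182)]/D = 23.98 V
V_3 = [(0.6255)(2.182) - (15)(-0.00001471)]/D = 24 V
V_th = V_1 - V_3 = 23.98 - 24 = -0.01318 V
Step 2 — R_th: zero the source — replace V1 by a short circuit (node 2 merges into node 0) — and find the resistance seen between A (node 1) and B (node 3).
Reduce the network between node 1 (A) and node 3 (B) by series/parallel combination:
  Rp1 = R1 ‖ R2 (parallel, both between nodes 0 and 1) = 1/(1/1.6 + 1/2200) = 1.599 Ω
  Rp2 = R3 ‖ R4 (parallel, both between nodes 0 and 3) = 1/(1/11 + 1/62000) = 11 Ω
  Rs1 = Rp1 + Rp2 (series, joined only at node 0) = 1.599 + 11 = 12.6 Ω
  Rp3 = R5 ‖ Rs1 (parallel, both between nodes 1 and 3) = 1/(1/68000 + 1/12.6) = 12.59 Ω
R_th = 12.59 Ω

Final answer: V_th = -0.01318 V, R_th = 12.59 Ω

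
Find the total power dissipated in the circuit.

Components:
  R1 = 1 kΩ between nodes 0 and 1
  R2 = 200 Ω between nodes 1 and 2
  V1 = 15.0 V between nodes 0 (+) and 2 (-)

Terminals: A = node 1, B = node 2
Nodal analysis, taking node 2 as the 0 V reference.
Source V1 fixes V_0 = 15 V.
KCL at each unknown node (sum of currents leaving = 0; resistances in Ω):
  Node 1: (V_1 - 15)/1000 + (V_1 - 0)/200 = 0
Collecting terms: 0.006 × V_1 = 0.015  =>  V_1 = 2.5 V
Power in each resistor, P = (ΔV)²/R:
  P_R1 = (15 - 2.5)²/1000 = 0.1562 W
  P_R2 = (2.5 - 0)²/200 = 0.03125 W
P_total = P_R1 + P_R2 = 0.1875 W

Final answer: 0.1875 W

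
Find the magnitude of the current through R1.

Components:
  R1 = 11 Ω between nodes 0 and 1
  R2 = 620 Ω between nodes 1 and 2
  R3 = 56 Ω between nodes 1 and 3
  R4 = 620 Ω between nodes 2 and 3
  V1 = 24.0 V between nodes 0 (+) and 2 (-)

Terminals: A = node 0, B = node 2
Nodal analysis, taking node 2 as the 0 V reference.
Source V1 fixes V_0 = 24 V.
KCL at each unknown node (sum of currents leaving = 0; resistances in Ω):
  Node 1: (V_1 - 24)/11 + (V_1 - 0)/620 + (V_1 - V_3)/56 = 0
  Node 3: (V_3 - V_1)/56 + (V_3 - 0)/620 = 0
Collecting terms (coefficients in siemens):
  0.1104·V_1 - 0.01786·V_3 = 2.182
  0.01947·V_3 - 0.01786·V_1 = 0
Determinant D = (0.1104)(0.01947) - (-0.01786)(-0.01786) = 0.00183
V_1 = [(2.182)(0.01947) - (-0.01786)(0)]/D = 23.21 V
V_3 = [(0.1104)(0) - (2.182)(-0.01786)]/D = 21.29 V
I_R1 = (V_0 - V_1)/R1 = (24 - 23.21)/11 = 0.07177 A
|I_R1| = 0.07177 A

Final answer: |I_R1| = 0.07177 A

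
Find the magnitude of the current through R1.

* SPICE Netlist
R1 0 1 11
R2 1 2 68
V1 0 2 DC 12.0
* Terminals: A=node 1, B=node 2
Nodal analysis, taking node 2 as the 0 V reference.
Source V1 fixes V_0 = 12 V.
KCL at each unknown node (sum of currents leaving = 0; resistances in Ω):
  Node 1: (V_1 - 12)/11 + (V_1 - 0)/68 = 0
Collecting terms: 0.1056 × V_1 = 1.091  =>  V_1 = 10.33 V
I_R1 = (V_0 - V_1)/R1 = (12 - 10.33)/11 = 0.1519 A
|I_R1| = 0.1519 A

Final answer: |I_R1| = 0.1519 A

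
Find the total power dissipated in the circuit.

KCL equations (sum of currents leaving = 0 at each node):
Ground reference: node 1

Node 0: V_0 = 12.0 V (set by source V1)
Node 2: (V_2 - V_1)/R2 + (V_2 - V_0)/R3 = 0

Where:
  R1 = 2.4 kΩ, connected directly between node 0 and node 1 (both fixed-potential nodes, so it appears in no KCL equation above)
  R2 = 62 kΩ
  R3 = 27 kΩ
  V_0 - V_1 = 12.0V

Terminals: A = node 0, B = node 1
Nodal analysis, taking node 1 as the 0 V reference.
Source V1 fixes V_0 = 12 V.
KCL at each unknown node (sum of currents leaving = 0; resistances in Ω):
  Node 2: (V_2 - 0)/62000 + (V_2 - 12)/27000 = 0
Collecting terms: 0.00005317 × V_2 = 0.0004444  =>  V_2 = 8.36 V
Power in each resistor, P = (ΔV)²/R:
  P_R1 = (12 - 0)²/2400 = 0.06 W
  P_R2 = (0 - 8.36)²/62000 = 0.001127 W
  P_R3 = (12 - 8.36)²/27000 = 0.0004908 W
P_total = P_R1 + P_R2 + P_R3 = 0.06162 W

Final answer: 0.06162 W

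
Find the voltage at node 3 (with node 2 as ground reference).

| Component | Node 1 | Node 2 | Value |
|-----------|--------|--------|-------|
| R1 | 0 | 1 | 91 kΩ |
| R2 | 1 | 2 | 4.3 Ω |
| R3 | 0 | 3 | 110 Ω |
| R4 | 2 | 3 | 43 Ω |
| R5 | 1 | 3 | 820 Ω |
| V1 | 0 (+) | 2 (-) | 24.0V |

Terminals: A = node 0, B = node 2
Nodal analysis, taking node 2 as the 0 V reference.
Source V1 fixes V_0 = 24 V.
KCL at each unknown node (sum of currents leaving = 0; resistances in Ω):
  Node 1: (V_1 - 24)/91000 + (V_1 - 0)/4.3 + (V_1 - V_3)/820 = 0
  Node 3: (V_3 - 24)/110 + (V_3 - 0)/43 + (V_3 - V_1)/820 = 0
Collecting terms (coefficients in siemens):
  0.2338·V_1 - 0.00122·V_3 = 0.0002637
  0.03357·V_3 - 0.00122·V_1 = 0.2182
Determinant D = (0.2338)(0.03357) - (-0.00122)(-0.00122) = 0.007846
V_1 = [(0.0002637)(0.03357) - (-0.00122)(0.2182)]/D = 0.03504 V
V_3 = [(0.2338)(0.2182) - (0.0002637)(-0.00122)]/D = 6.501 V
The requested potential is V_3 = 6.501 V.

Final answer: V_3 = 6.501 V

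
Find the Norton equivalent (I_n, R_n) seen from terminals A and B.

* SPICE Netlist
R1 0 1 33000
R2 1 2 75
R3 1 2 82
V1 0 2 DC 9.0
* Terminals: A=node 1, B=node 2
Find the Thévenin equivalent first; then I_n = V_th/R_th and R_n = R_th.
Step 1 — V_th is the open-circuit voltage V_A - V_B (nothing connected across the terminals).
Nodal analysis, taking node 2 as the 0 V reference.
Source V1 fixes V_0 = 9 V.
KCL at each unknown node (sum of currents leaving = 0; resistances in Ω):
  Node 1: (V_1 - 9)/33000 + (V_1 - 0)/75 + (V_1 - 0)/82 = 0
Collecting terms: 0.02556 × V_1 = 0.0002727  =>  V_1 = 0.01067 V
V_th = V_1 - V_2 = 0.01067 - 0 = 0.01067 V
Step 2 — R_th: zero the source — replace V1 by a short circuit (node 2 merges into node 0) — and find the resistance seen between A (node 1) and B (node 0).
Reduce the network between node 1 (A) and node 0 (B) by series/parallel combination:
  Rp1 = R1 ‖ R2 ‖ R3 (parallel, all between nodes 0 and 1) = 1/(1/33000 + 1/75 + 1/82) = 39.13 Ω
R_th = 39.13 Ω
I_n = V_th/R_th = 0.01067/39.13 = 0.0002727 A, and R_n = R_th = 39.13 Ω

Final answer: I_n = 0.0002727 A, R_n = 39.13 Ω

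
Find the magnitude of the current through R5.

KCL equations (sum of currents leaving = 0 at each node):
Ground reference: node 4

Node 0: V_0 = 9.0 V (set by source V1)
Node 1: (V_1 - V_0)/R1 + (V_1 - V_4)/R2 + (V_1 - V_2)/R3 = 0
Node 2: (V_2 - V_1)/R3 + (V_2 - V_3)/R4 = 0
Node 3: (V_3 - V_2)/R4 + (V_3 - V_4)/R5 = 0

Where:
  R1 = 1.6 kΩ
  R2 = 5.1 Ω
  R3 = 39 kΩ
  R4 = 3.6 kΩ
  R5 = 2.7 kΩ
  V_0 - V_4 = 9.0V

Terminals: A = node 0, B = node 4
Nodal analysis, taking node 4 as the 0 V reference.
Source V1 fixes V_0 = 9 V.
KCL at each unknown node (sum of currents leaving = 0; resistances in Ω):
  Node 1: (V_1 - 9)/1600 + (V_1 - 0)/5.1 + (V_1 - V_2)/39000 = 0
  Node 2: (V_2 - V_1)/39000 + (V_2 - V_3)/3600 = 0
  Node 3: (V_3 - V_2)/3600 + (V_3 - 0)/2700 = 0
Collecting terms (coefficients in siemens):
  0.1967·V_1 - 0.00002564·V_2 = 0.005625
  0.0003034·V_2 - 0.00002564·V_1 - 0.0002778·V_3 = 0
  0.0006481·V_3 - 0.0002778·V_2 = 0
Solving these 3 simultaneous equations (Gaussian elimination) gives:
  V_1 = 0.02859 V, V_2 = 0.003977 V, V_3 = 0.001704 V
I_R5 = (V_3 - V_4)/R5 = (0.001704 - 0)/2700 = 0.0000006312 A
|I_R5| = 0.0000006312 A

Final answer: |I_R5| = 6.312e-07 A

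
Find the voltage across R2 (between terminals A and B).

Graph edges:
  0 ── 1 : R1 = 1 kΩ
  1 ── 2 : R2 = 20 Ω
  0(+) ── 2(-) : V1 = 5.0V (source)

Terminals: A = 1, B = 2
R1 and R2 are in series across V1 (node 0 → node 1 → node 2), and the output A–B is taken across R2, so this is a voltage divider.
Series current: I = V1/(R1 + R2) = 5/(1000 + 20) = 5/1020 = 0.004902 A
V_R2 = I × R2 = V1 × R2/(R1 + R2) = 5 × 20/1020 = 0.09804 V

Final answer: 0.09804 V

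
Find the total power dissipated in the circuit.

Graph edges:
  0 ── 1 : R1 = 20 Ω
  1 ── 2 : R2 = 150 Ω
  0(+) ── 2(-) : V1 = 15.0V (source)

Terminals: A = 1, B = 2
Nodal analysis, taking node 2 as the 0 V reference.
Source V1 fixes V_0 = 15 V.
KCL at each unknown node (sum of currents leaving = 0; resistances in Ω):
  Node 1: (V_1 - 15)/20 + (V_1 - 0)/150 = 0
Collecting terms: 0.05667 × V_1 = 0.75  =>  V_1 = 13.24 V
Power in each resistor, P = (ΔV)²/R:
  P_R1 = (15 - 13.24)²/20 = 0.1557 W
  P_R2 = (13.24 - 0)²/150 = 1.168 W
P_total = P_R1 + P_R2 = 1.324 W

Final answer: 1.324 W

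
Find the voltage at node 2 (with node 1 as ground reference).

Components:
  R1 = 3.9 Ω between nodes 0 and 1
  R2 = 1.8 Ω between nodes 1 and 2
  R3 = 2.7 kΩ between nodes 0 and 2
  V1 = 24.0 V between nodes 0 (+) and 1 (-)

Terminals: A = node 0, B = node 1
Nodal analysis, taking node 1 as the 0 V reference.
Source V1 fixes V_0 = 24 V.
KCL at each unknown node (sum of currents leaving = 0; resistances in Ω):
  Node 2: (V_2 - 0)/1.8 + (V_2 - 24)/2700 = 0
Collecting terms: 0.5559 × V_2 = 0.008889  =>  V_2 = 0.01599 V
The requested potential is V_2 = 0.01599 V.

Final answer: V_2 = 0.01599 V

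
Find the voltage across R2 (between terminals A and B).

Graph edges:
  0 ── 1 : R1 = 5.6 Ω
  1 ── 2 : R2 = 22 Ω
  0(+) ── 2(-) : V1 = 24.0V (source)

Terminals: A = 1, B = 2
R1 and R2 are in series across V1 (node 0 → node 1 → node 2), and the output A–B is taken across R2, so this is a voltage divider.
Series current: I = V1/(R1 + R2) = 24/(5.6 + 22) = 24/27.6 = 0.8696 A
V_R2 = I × R2 = V1 × R2/(R1 + R2) = 24 × 22/27.6 = 19.13 V

Final answer: 19.13 V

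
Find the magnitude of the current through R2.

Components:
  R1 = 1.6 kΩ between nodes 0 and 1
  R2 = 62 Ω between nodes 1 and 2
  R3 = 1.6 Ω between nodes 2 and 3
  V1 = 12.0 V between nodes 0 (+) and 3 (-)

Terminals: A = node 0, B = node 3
Nodal analysis, taking node 3 as the 0 V reference.
Source V1 fixes V_0 = 12 V.
KCL at each unknown node (sum of currents leaving = 0; resistances in Ω):
  Node 1: (V_1 - 12)/1600 + (V_1 - V_2)/62 = 0
  Node 2: (V_2 - V_1)/62 + (V_2 - 0)/1.6 = 0
Collecting terms (coefficients in siemens):
  0.01675·V_1 - 0.01613·V_2 = 0.0075
  0.6411·V_2 - 0.01613·V_1 = 0
Determinant D = (0.01675)(0.6411) - (-0.01613)(-0.01613) = 0.01048
V_1 = [(0.0075)(0.6411) - (-0.01613)(0)]/D = 0.4588 V
V_2 = [(0.01675)(0) - (0.0075)(-0.01613)]/D = 0.01154 V
I_R2 = (V_1 - V_2)/R2 = (0.4588 - 0.01154)/62 = 0.007213 A
|I_R2| = 0.007213 A

Final answer: |I_R2| = 0.007213 A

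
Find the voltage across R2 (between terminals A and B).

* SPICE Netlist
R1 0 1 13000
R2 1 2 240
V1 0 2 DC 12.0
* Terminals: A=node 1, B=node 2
R1 and R2 are in series across V1 (node 0 → node 1 → node 2), and the output A–B is taken across R2, so this is a voltage divider.
Series current: I = V1/(R1 + R2) = 12/(13000 + 240) = 12/13240 = 0.0009063 A
V_R2 = I × R2 = V1 × R2/(R1 + R2) = 12 × 240/13240 = 0.2175 V

Final answer: 0.2175 V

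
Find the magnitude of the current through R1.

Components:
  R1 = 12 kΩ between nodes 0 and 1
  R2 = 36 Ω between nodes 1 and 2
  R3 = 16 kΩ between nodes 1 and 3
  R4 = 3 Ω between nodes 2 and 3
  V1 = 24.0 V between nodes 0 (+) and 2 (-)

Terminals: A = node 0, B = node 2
Nodal analysis, taking node 2 as the 0 V reference.
Source V1 fixes V_0 = 24 V.
KCL at each unknown node (sum of currents leaving = 0; resistances in Ω):
  Node 1: (V_1 - 24)/12000 + (V_1 - 0)/36 + (V_1 - V_3)/16000 = 0
  Node 3: (V_3 - V_1)/16000 + (V_3 - 0)/3 = 0
Collecting terms (coefficients in siemens):
  0.02792·V_1 - 0.0000625·V_3 = 0.002
  0.3334·V_3 - 0.0000625·V_1 = 0
Determinant D = (0.02792)(0.3334) - (-0.0000625)(-0.0000625) = 0.00931
V_1 = [(0.002)(0.3334) - (-0.0000625)(0)]/D = 0.07162 V
V_3 = [(0.02792)(0) - (0.002)(-0.0000625)]/D = 0.00001343 V
I_R1 = (V_0 - V_1)/R1 = (24 - 0.07162)/12000 = 0.001994 A
|I_R1| = 0.001994 A

Final answer: |I_R1| = 0.001994 A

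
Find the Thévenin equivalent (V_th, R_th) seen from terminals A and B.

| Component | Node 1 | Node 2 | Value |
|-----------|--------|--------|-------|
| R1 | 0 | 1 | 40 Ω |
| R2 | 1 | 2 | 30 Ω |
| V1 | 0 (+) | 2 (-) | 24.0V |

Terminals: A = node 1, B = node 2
Step 1 — V_th is the open-circuit voltage V_A - V_B (nothing connected across the terminals).
Nodal analysis, taking node 2 as the 0 V reference.
Source V1 fixes V_0 = 24 V.
KCL at each unknown node (sum of currents leaving = 0; resistances in Ω):
  Node 1: (V_1 - 24)/40 + (V_1 - 0)/30 = 0
Collecting terms: 0.05833 × V_1 = 0.6  =>  V_1 = 10.29 V
V_th = V_1 - V_2 = 10.29 - 0 = 10.29 V
Step 2 — R_th: zero the source — replace V1 by a short circuit (node 2 merges into node 0) — and find the resistance seen between A (node 1) and B (node 0).
Reduce the network between node 1 (A) and node 0 (B) by series/parallel combination:
  Rp1 = R1 ‖ R2 (parallel, both between nodes 0 and 1) = 1/(1/40 + 1/30) = 17.14 Ω
R_th = 17.14 Ω

Final answer: V_th = 10.29 V, R_th = 17.14 Ω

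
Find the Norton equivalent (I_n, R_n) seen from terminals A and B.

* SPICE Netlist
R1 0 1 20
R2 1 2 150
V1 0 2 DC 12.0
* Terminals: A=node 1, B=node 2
Find the Thévenin equivalent first; then I_n = V_th/R_th and R_n = R_th.
Step 1 — V_th is the open-circuit voltage V_A - V_B (nothing connected across the terminals).
Nodal analysis, taking node 2 as the 0 V reference.
Source V1 fixes V_0 = 12 V.
KCL at each unknown node (sum of currents leaving = 0; resistances in Ω):
  Node 1: (V_1 - 12)/20 + (V_1 - 0)/150 = 0
Collecting terms: 0.05667 × V_1 = 0.6  =>  V_1 = 10.59 V
V_th = V_1 - V_2 = 10.59 - 0 = 10.59 V
Step 2 — R_th: zero the source — replace V1 by a short circuit (node 2 merges into node 0) — and find the resistance seen between A (node 1) and B (node 0).
Reduce the network between node 1 (A) and node 0 (B) by series/parallel combination:
  Rp1 = R1 ‖ R2 (parallel, both between nodes 0 and 1) = 1/(1/20 + 1/150) = 17.65 Ω
R_th = 17.65 Ω
I_n = V_th/R_th = 10.59/17.65 = 0.6 A, and R_n = R_th = 17.65 Ω

Final answer: I_n = 0.6 A, R_n = 17.65 Ω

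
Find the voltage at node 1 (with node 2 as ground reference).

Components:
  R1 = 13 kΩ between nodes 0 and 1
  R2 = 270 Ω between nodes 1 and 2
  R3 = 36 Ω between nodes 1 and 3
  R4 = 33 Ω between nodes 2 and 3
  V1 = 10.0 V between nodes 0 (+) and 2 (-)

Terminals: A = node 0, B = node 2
Nodal analysis, taking node 2 as the 0 V reference.
Source V1 fixes V_0 = 10 V.
KCL at each unknown node (sum of currents leaving = 0; resistances in Ω):
  Node 1: (V_1 - 10)/13000 + (V_1 - 0)/270 + (V_1 - V_3)/36 = 0
  Node 3: (V_3 - V_1)/36 + (V_3 - 0)/33 = 0
Collecting terms (coefficients in siemens):
  0.03156·V_1 - 0.02778·V_3 = 0.0007692
  0.05808·V_3 - 0.02778·V_1 = 0
Determinant D = (0.03156)(0.05808) - (-0.02778)(-0.02778) = 0.001061
V_1 = [(0.0007692)(0.05808) - (-0.02778)(0)]/D = 0.0421 V
V_3 = [(0.03156)(0) - (0.0007692)(-0.02778)]/D = 0.02013 V
The requested potential is V_1 = 0.0421 V.

Final answer: V_1 = 0.0421 V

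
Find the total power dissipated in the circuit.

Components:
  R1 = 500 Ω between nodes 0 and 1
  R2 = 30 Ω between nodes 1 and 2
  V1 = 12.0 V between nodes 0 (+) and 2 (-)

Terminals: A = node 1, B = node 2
Nodal analysis, taking node 2 as the 0 V reference.
Source V1 fixes V_0 = 12 V.
KCL at each unknown node (sum of currents leaving = 0; resistances in Ω):
  Node 1: (V_1 - 12)/500 + (V_1 - 0)/30 = 0
Collecting terms: 0.03533 × V_1 = 0.024  =>  V_1 = 0.6792 V
Power in each resistor, P = (ΔV)²/R:
  P_R1 = (12 - 0.6792)²/500 = 0.2563 W
  P_R2 = (0.6792 - 0)²/30 = 0.01538 W
P_total = P_R1 + P_R2 = 0.2717 W

Final answer: 0.2717 W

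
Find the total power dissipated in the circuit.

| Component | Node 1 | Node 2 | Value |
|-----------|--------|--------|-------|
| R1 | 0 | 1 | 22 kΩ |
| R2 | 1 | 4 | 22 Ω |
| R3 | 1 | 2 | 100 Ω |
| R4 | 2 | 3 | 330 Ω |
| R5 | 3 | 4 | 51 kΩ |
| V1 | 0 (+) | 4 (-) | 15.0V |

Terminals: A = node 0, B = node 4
Nodal analysis, taking node 4 as the 0 V reference.
Source V1 fixes V_0 = 15 V.
KCL at each unknown node (sum of currents leaving = 0; resistances in Ω):
  Node 1: (V_1 - 15)/22000 + (V_1 - 0)/22 + (V_1 - V_2)/100 = 0
  Node 2: (V_2 - V_1)/100 + (V_2 - V_3)/330 = 0
  Node 3: (V_3 - V_2)/330 + (V_3 - 0)/51000 = 0
Collecting terms (coefficients in siemens):
  0.0555·V_1 - 0.01·V_2 = 0.0006818
  0.01303·V_2 - 0.01·V_1 - 0.00303·V_3 = 0
  0.00305·V_3 - 0.00303·V_2 = 0
Solving these 3 simultaneous equations (Gaussian elimination) gives:
  V_1 = 0.01498 V, V_2 = 0.01495 V, V_3 = 0.01485 V
Power in each resistor, P = (ΔV)²/R:
  P_R1 = (15 - 0.01498)²/22000 = 0.01021 W
  P_R2 = (0.01498 - 0)²/22 = 0.0000102 W
  P_R3 = (0.01498 - 0.01495)²/100 = 0.000000000008482 W
  P_R4 = (0.01495 - 0.01485)²/330 = 0.00000000002799 W
  P_R5 = (0.01485 - 0)²/51000 = 0.000000004326 W
P_total = P_R1 + P_R2 + P_R3 + P_R4 + P_R5 = 0.01022 W

Final answer: 0.01022 W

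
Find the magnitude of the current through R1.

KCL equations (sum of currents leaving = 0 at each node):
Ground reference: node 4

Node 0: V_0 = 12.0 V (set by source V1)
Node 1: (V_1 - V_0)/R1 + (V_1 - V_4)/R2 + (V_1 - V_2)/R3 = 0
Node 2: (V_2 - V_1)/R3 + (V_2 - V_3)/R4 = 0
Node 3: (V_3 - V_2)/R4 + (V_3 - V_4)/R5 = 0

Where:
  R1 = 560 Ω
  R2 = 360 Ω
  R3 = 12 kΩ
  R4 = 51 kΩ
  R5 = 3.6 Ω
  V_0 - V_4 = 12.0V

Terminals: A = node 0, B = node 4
Nodal analysis, taking node 4 as the 0 V reference.
Source V1 fixes V_0 = 12 V.
KCL at each unknown node (sum of currents leaving = 0; resistances in Ω):
  Node 1: (V_1 - 12)/560 + (V_1 - 0)/360 + (V_1 - V_2)/12000 = 0
  Node 2: (V_2 - V_1)/12000 + (V_2 - V_3)/51000 = 0
  Node 3: (V_3 - V_2)/51000 + (V_3 - 0)/3.6 = 0
Collecting terms (coefficients in siemens):
  0.004647·V_1 - 0.00008333·V_2 = 0.02143
  0.0001029·V_2 - 0.00008333·V_1 - 0.00001961·V_3 = 0
  0.2778·V_3 - 0.00001961·V_2 = 0
Solving these 3 simultaneous equations (Gaussian elimination) gives:
  V_1 = 4.679 V, V_2 = 3.788 V, V_3 = 0.0002674 V
I_R1 = (V_0 - V_1)/R1 = (12 - 4.679)/560 = 0.01307 A
|I_R1| = 0.01307 A

Final answer: |I_R1| = 0.01307 A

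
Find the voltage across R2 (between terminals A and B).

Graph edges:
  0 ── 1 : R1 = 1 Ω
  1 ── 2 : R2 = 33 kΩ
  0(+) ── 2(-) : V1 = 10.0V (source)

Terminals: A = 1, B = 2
R1 and R2 are in series across V1 (node 0 → node 1 → node 2), and the output A–B is taken across R2, so this is a voltage divider.
Series current: I = V1/(R1 + R2) = 10/(1 + 33000) = 10/33000 = 0.000303 A
V_R2 = I × R2 = V1 × R2/(R1 + R2) = 10 × 33000/33000 = 10 V

Final answer: 10 V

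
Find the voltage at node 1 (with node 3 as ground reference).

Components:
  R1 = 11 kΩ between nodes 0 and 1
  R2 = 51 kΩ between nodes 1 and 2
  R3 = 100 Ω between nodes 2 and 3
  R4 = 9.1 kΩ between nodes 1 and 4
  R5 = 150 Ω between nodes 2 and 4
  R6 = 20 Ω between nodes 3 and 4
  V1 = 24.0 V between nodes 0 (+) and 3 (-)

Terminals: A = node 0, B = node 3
Nodal analysis, taking node 3 as the 0 V reference.
Source V1 fixes V_0 = 24 V.
KCL at each unknown node (sum of currents leaving = 0; resistances in Ω):
  Node 1: (V_1 - 24)/11000 + (V_1 - V_2)/51000 + (V_1 - V_4)/9100 = 0
  Node 2: (V_2 - V_1)/51000 + (V_2 - 0)/100 + (V_2 - V_4)/150 = 0
  Node 4: (V_4 - V_1)/9100 + (V_4 - V_2)/150 + (V_4 - 0)/20 = 0
Collecting terms (coefficients in siemens):
  0.0002204·V_1 - 0.00001961·V_2 - 0.0001099·V_4 = 0.002182
  0.01669·V_2 - 0.00001961·V_1 - 0.006667·V_4 = 0
  0.05678·V_4 - 0.0001099·V_1 - 0.006667·V_2 = 0
Solving these 3 simultaneous equations (Gaussian elimination) gives:
  V_1 = 9.912 V, V_2 = 0.02026 V, V_4 = 0.02156 V
The requested potential is V_1 = 9.912 V.

Final answer: V_1 = 9.912 V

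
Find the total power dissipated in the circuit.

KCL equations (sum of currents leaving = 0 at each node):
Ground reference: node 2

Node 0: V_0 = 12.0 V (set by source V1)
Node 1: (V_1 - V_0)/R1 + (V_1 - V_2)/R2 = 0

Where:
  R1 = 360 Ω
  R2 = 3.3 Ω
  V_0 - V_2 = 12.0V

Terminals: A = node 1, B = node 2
Nodal analysis, taking node 2 as the 0 V reference.
Source V1 fixes V_0 = 12 V.
KCL at each unknown node (sum of currents leaving = 0; resistances in Ω):
  Node 1: (V_1 - 12)/360 + (V_1 - 0)/3.3 = 0
Collecting terms: 0.3058 × V_1 = 0.03333  =>  V_1 = 0.109 V
Power in each resistor, P = (ΔV)²/R:
  P_R1 = (12 - 0.109)²/360 = 0.3928 W
  P_R2 = (0.109 - 0)²/3.3 = 0.0036 W
P_total = P_R1 + P_R2 = 0.3964 W

Final answer: 0.3964 W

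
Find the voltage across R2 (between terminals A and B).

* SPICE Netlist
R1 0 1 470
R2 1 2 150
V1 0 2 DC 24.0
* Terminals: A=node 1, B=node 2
R1 and R2 are in series across V1 (node 0 → node 1 → node 2), and the output A–B is taken across R2, so this is a voltage divider.
Series current: I = V1/(R1 + R2) = 24/(470 + 150) = 24/620 = 0.03871 A
V_R2 = I × R2 = V1 × R2/(R1 + R2) = 24 × 150/620 = 5.806 V

Final answer: 5.806 V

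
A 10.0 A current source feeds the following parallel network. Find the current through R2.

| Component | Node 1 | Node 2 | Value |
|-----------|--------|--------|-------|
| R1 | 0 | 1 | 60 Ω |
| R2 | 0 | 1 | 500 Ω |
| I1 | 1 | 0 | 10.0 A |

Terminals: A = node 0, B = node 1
All resistors sit directly between nodes 0 and 1, so they are in parallel and share one voltage V; the full source current 10 A splits among them.
1/R_par = 1/60 + 1/500 = 0.01867 S  =>  R_par = 53.57 Ω
V = I × R_par = 10 × 53.57 = 535.7 V
I_R2 = V/R2 = 535.7/500 = 1.071 A

Final answer: 1.071 A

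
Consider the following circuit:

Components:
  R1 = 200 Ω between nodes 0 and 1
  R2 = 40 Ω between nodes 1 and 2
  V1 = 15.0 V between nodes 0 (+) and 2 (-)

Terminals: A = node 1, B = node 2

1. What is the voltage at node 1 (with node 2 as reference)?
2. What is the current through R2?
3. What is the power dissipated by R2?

Nodal analysis, taking node 2 as the 0 V reference.
Source V1 fixes V_0 = 15 V.
KCL at each unknown node (sum of currents leaving = 0; resistances in Ω):
  Node 1: (V_1 - 15)/200 + (V_1 - 0)/40 = 0
Collecting terms: 0.03 × V_1 = 0.075  =>  V_1 = 2.5 V
Part 1:
  Read off the nodal solution: V_1 = 2.5 V
Part 2:
  I_R2 = (V_1 - V_2)/R2 = (2.5 - 0)/40 = 0.0625 A
  Magnitude: I_R2 = 0.0625 A
Part 3:
  I_R2 = (V_1 - V_2)/R2 = (2.5 - 0)/40 = 0.0625 A
  P_R2 = I_R2² × R2 = (0.0625)² × 40 = 0.1562 W

Final answers:
1. V_1 = 2.5 V
2. I_R2 = 0.0625 A
3. P_R2 = 0.1562 W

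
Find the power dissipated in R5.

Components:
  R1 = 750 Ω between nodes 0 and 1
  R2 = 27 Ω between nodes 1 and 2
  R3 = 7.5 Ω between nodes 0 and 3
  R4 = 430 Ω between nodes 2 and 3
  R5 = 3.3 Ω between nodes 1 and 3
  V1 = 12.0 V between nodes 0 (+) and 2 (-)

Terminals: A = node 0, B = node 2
Nodal analysis, taking node 2 as the 0 V reference.
Source V1 fixes V_0 = 12 V.
KCL at each unknown node (sum of currents leaving = 0; resistances in Ω):
  Node 1: (V_1 - 12)/750 + (V_1 - 0)/27 + (V_1 - V_3)/3.3 = 0
  Node 3: (V_3 - 12)/7.5 + (V_3 - 0)/430 + (V_3 - V_1)/3.3 = 0
Collecting terms (coefficients in siemens):
  0.3414·V_1 - 0.303·V_3 = 0.016
  0.4387·V_3 - 0.303·V_1 = 1.6
Determinant D = (0.3414)(0.4387) - (-0.303)(-0.303) = 0.05794
V_1 = [(0.016)(0.4387) - (-0.303)(1.6)]/D = 8.489 V
V_3 = [(0.3414)(1.6) - (0.016)(-0.303)]/D = 9.511 V
I_R5 = (V_1 - V_3)/R5 = (8.489 - 9.511)/3.3 = -0.3097 A
P_R5 = I_R5² × R5 = (-0.3097)² × 3.3 = 0.3166 W

Final answer: 0.3166 W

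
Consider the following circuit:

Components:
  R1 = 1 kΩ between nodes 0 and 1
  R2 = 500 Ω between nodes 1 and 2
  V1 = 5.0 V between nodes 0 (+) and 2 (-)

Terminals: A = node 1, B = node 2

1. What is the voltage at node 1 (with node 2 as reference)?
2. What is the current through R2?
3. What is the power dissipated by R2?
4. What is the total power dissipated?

Nodal analysis, taking node 2 as the 0 V reference.
Source V1 fixes V_0 = 5 V.
KCL at each unknown node (sum of currents leaving = 0; resistances in Ω):
  Node 1: (V_1 - 5)/1000 + (V_1 - 0)/500 = 0
Collecting terms: 0.003 × V_1 = 0.005  =>  V_1 = 1.667 V
Part 1:
  Read off the nodal solution: V_1 = 1.667 V
Part 2:
  I_R2 = (V_1 - V_2)/R2 = (1.667 - 0)/500 = 0.003333 A
  Magnitude: I_R2 = 0.003333 A
Part 3:
  I_R2 = (V_1 - V_2)/R2 = (1.667 - 0)/500 = 0.003333 A
  P_R2 = I_R2² × R2 = (0.003333)² × 500 = 0.005556 W
Part 4:
  Power in each resistor, P = (ΔV)²/R:
    P_R1 = (5 - 1.667)²/1000 = 0.01111 W
    P_R2 = (1.667 - 0)²/500 = 0.005556 W
  P_total = P_R1 + P_R2 = 0.01667 W

Final answers:
1. V_1 = 1.667 V
2. I_R2 = 0.003333 A
3. P_R2 = 0.005556 W
4. P_total = 0.01667 W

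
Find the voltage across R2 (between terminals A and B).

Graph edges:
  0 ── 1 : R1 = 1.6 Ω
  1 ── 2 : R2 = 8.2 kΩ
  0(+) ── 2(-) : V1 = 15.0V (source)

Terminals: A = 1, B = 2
R1 and R2 are in series across V1 (node 0 → node 1 → node 2), and the output A–B is taken across R2, so this is a voltage divider.
Series current: I = V1/(R1 + R2) = 15/(1.6 + 8200) = 15/8202 = 0.001829 A
V_R2 = I × R2 = V1 × R2/(R1 + R2) = 15 × 8200/8202 = 15 V

Final answer: 15 V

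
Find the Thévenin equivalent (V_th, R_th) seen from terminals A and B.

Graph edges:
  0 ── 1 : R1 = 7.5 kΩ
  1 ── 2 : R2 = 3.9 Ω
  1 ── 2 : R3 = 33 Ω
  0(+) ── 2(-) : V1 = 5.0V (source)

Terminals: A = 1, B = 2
Step 1 — V_th is the open-circuit voltage V_A - V_B (nothing connected across the terminals).
Nodal analysis, taking node 2 as the 0 V reference.
Source V1 fixes V_0 = 5 V.
KCL at each unknown node (sum of currents leaving = 0; resistances in Ω):
  Node 1: (V_1 - 5)/7500 + (V_1 - 0)/3.9 + (V_1 - 0)/33 = 0
Collecting terms: 0.2868 × V_1 = 0.0006667  =>  V_1 = 0.002324 V
V_th = V_1 - V_2 = 0.002324 - 0 = 0.002324 V
Step 2 — R_th: zero the source — replace V1 by a short circuit (node 2 merges into node 0) — and find the resistance seen between A (node 1) and B (node 0).
Reduce the network between node 1 (A) and node 0 (B) by series/parallel combination:
  Rp1 = R1 ‖ R2 ‖ R3 (parallel, all between nodes 0 and 1) = 1/(1/7500 + 1/3.9 + 1/33) = 3.486 Ω
R_th = 3.486 Ω

Final answer: V_th = 0.002324 V, R_th = 3.486 Ω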